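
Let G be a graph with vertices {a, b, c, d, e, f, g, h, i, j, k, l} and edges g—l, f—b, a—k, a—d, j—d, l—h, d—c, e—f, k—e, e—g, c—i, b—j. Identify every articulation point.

c, d, e, g, l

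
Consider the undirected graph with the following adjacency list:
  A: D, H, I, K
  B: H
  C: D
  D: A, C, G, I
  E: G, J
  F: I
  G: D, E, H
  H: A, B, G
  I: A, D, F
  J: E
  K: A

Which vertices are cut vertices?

Removing A increases the component count from 1 to 2, so A is a cut vertex.
Removing D increases the component count from 1 to 2, so D is a cut vertex.
Removing E increases the component count from 1 to 2, so E is a cut vertex.
Likewise G, H, I are cut vertices.
By contrast removing F leaves 1 component; it is not a cut vertex. No other vertex is a cut vertex either.

A, D, E, G, H, I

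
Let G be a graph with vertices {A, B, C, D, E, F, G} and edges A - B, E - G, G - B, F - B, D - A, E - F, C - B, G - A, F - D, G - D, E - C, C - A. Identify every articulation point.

none

Removing D, for instance, still leaves 1 component. No single vertex removal increases the component count — the graph has no articulation points.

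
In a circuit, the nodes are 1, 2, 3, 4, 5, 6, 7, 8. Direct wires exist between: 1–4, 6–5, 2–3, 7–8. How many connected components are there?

4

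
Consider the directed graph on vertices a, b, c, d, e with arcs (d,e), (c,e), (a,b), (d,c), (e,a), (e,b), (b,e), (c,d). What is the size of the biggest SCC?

3

{a, b, e} are all mutually reachable — one SCC of size 3.
{c, d} are all mutually reachable — one SCC of size 2.
The largest has 3 vertices.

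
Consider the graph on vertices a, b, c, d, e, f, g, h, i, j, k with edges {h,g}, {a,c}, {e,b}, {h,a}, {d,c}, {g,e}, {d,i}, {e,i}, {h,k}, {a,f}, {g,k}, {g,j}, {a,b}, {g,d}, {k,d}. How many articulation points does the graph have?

Removing a increases the component count from 1 to 2, so a is a cut vertex.
Removing g increases the component count from 1 to 2, so g is a cut vertex.
By contrast removing e leaves 1 component; it is not a cut vertex. No other vertex is a cut vertex either.

2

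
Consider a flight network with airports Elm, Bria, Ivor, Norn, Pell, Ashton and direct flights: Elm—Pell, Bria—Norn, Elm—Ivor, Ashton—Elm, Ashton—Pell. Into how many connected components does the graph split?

Starting from Bria we can reach Bria, Norn. That is one component of size 2.
Starting from Elm we can reach Elm, Ivor, Pell, Ashton. That is one component of size 4.
Total: 2 components.

2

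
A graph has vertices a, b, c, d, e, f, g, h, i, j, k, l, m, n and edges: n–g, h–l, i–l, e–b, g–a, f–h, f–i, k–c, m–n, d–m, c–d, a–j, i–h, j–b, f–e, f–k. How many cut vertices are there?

1

Removing f increases the component count from 1 to 2, so f is a cut vertex.
By contrast removing k leaves 1 component; it is not a cut vertex. No other vertex is a cut vertex either.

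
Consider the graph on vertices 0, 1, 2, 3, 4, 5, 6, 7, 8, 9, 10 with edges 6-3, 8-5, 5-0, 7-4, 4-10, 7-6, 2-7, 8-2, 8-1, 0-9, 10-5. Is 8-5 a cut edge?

No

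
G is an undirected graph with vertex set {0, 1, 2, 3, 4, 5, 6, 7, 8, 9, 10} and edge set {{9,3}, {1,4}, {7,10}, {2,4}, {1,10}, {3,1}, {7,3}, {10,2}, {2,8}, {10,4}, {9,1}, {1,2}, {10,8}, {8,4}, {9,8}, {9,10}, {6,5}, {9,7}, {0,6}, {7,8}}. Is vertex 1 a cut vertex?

Deleting 1 leaves 2 components (was 2), so 1 is not a cut vertex.

No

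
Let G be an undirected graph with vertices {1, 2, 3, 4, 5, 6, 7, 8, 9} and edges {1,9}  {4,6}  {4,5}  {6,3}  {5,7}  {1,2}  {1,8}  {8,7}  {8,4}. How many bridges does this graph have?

The edges on the cycle 8-4-5-7-8 are not bridges since each lies on that cycle.
But removing 1 - 2 disconnects 1 from 2; removing 6 - 4 disconnects 6 from 4; removing 1 - 9 disconnects 1 from 9; removing 1 - 8 disconnects 1 from 8 — these are bridges.
In total 5 edges are bridges.

5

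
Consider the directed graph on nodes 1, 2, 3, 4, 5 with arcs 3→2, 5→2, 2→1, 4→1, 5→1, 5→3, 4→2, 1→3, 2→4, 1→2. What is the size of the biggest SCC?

{1, 2, 3, 4} are all mutually reachable — one SCC of size 4.
{5} is an SCC by itself.
The largest has 4 vertices.

4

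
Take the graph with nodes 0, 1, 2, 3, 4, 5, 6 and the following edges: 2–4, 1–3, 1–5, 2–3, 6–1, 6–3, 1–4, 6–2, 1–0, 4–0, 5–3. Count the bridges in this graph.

The edges on the cycle 1-4-0-1 are not bridges since each lies on that cycle.
Every edge lies on some cycle, so there are no bridges.

0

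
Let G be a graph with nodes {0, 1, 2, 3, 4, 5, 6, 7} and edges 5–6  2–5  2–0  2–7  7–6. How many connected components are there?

4

3 is isolated — a component by itself.
1 is isolated — a component by itself.
4 is isolated — a component by itself.
Starting from 0 we can reach 0, 2, 5, 6, 7. That is one component of size 5.
Total: 4 components.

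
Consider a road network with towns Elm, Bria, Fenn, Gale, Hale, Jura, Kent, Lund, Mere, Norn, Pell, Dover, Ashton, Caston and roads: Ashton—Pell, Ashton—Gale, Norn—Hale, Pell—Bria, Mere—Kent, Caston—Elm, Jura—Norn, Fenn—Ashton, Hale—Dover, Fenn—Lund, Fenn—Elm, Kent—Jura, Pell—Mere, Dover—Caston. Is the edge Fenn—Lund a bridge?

Yes

Removing Fenn—Lund leaves no path between Fenn and Lund: the component count goes from 1 to 2. So it is a bridge.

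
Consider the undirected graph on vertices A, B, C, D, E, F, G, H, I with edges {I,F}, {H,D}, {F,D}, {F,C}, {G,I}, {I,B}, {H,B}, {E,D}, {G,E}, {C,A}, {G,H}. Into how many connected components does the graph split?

Starting from A we can reach A, B, C, D, E, F, G, H, I. That is one component of size 9.
Total: 1 component.

1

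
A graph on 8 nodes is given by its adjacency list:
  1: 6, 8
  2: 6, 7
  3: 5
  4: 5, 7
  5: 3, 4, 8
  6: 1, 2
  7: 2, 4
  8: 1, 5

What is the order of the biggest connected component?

Starting from 1 we can reach 1, 2, 3, 4, 5, 6, 7, 8. That is one component of size 8.
The largest has 8 vertices.

8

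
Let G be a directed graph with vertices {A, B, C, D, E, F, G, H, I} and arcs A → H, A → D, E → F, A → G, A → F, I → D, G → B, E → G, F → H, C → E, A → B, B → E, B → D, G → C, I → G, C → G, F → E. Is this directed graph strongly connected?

No

There is no directed path from B to A, so the graph is not strongly connected.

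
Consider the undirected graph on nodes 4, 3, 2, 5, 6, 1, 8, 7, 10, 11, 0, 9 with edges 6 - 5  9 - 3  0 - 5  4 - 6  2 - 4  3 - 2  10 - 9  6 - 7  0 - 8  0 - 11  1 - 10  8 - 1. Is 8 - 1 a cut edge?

No

After removing 8 - 1, the path 8-0-5-6-4-2-3-9-10-1 still connects them, so the edge is not a bridge.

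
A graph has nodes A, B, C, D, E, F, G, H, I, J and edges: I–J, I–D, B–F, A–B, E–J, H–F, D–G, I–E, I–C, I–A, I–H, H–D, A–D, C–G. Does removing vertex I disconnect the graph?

Yes

Deleting I raises the number of components from 1 to 2, so I is a cut vertex.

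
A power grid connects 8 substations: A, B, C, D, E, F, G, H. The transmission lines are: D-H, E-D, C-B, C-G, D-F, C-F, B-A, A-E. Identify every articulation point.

C, D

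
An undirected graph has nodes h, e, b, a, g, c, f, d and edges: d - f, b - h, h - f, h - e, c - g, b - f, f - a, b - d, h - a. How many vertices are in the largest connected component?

Starting from c we can reach c, g. That is one component of size 2.
Starting from a we can reach a, b, d, e, f, h. That is one component of size 6.
The largest has 6 vertices.

6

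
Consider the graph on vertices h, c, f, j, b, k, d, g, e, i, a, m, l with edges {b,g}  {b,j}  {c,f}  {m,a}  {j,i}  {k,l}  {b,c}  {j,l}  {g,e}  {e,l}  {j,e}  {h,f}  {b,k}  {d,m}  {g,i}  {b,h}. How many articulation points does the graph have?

2

Removing b increases the component count from 2 to 3, so b is a cut vertex.
Removing m increases the component count from 2 to 3, so m is a cut vertex.
By contrast removing l leaves 2 components; it is not a cut vertex. No other vertex is a cut vertex either.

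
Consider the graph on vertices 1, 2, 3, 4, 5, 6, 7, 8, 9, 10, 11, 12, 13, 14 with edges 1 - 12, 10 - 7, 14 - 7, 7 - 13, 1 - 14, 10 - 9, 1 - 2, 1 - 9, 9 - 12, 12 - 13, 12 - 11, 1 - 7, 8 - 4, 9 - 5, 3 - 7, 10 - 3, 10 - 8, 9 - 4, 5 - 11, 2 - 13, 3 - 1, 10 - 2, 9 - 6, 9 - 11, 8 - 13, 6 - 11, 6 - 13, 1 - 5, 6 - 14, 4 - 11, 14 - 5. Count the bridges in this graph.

The edges on the cycle 10-3-1-2-13-8-10 are not bridges since each lies on that cycle.
Every edge lies on some cycle, so there are no bridges.

0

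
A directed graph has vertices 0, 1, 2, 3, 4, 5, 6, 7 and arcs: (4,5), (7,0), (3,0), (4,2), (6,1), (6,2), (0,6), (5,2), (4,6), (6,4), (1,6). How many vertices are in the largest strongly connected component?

3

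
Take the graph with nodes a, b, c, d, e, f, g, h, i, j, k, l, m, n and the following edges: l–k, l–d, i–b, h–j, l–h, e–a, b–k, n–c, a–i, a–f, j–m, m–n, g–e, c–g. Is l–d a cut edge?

Yes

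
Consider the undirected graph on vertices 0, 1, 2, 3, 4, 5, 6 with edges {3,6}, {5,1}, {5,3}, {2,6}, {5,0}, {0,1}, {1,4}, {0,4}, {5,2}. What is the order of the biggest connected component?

Starting from 0 we can reach 0, 1, 2, 3, 4, 5, 6. That is one component of size 7.
The largest has 7 vertices.

7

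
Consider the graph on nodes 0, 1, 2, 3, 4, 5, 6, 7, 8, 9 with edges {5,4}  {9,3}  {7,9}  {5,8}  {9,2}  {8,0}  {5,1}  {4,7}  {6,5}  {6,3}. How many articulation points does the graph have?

3

Removing 5 increases the component count from 1 to 3, so 5 is a cut vertex.
Removing 8 increases the component count from 1 to 2, so 8 is a cut vertex.
Removing 9 increases the component count from 1 to 2, so 9 is a cut vertex.
By contrast removing 2 leaves 1 component; it is not a cut vertex. No other vertex is a cut vertex either.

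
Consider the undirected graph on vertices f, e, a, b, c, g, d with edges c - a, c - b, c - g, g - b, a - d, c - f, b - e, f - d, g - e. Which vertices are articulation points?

Removing c increases the component count from 1 to 2, so c is a cut vertex.
By contrast removing g leaves 1 component; it is not a cut vertex. No other vertex is a cut vertex either.

c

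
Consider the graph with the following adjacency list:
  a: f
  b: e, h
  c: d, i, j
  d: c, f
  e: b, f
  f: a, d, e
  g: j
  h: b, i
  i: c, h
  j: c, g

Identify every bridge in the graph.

The edges on the cycle h-b-e-f-d-c-i-h are not bridges since each lies on that cycle.
But removing a-f disconnects a from f; removing g-j disconnects g from j; removing c-j disconnects c from j — these are bridges.

a-f, c-j, g-j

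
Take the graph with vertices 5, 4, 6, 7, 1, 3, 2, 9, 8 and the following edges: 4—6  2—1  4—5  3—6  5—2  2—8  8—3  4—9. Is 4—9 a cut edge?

Yes

Removing 4—9 leaves no path between 4 and 9: the component count goes from 2 to 3. So it is a bridge.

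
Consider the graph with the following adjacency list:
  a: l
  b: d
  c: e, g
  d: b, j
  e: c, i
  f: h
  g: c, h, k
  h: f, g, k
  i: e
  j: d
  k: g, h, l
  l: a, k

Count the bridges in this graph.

The edges on the cycle g-h-k-g are not bridges since each lies on that cycle.
But removing c-e disconnects c from e; removing h-f disconnects h from f; removing k-l disconnects k from l; removing j-d disconnects j from d — these are bridges.
In total 8 edges are bridges.

8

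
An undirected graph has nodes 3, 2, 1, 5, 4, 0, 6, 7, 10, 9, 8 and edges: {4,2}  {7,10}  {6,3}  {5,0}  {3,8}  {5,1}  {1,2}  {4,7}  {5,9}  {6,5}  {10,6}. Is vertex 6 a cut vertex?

Deleting 6 raises the number of components from 1 to 2, so 6 is a cut vertex.

Yes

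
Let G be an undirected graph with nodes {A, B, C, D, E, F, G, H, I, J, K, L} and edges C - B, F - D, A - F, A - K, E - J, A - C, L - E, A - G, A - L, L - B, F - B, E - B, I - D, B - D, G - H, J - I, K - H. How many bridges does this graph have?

0

The edges on the cycle A-L-E-J-I-D-F-A are not bridges since each lies on that cycle.
Every edge lies on some cycle, so there are no bridges.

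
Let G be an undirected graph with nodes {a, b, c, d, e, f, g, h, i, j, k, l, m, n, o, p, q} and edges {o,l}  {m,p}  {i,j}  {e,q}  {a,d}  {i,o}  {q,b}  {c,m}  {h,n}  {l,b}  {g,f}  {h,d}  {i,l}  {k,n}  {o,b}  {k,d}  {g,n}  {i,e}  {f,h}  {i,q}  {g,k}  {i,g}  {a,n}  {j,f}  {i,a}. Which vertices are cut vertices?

i, m

Removing i increases the component count from 2 to 3, so i is a cut vertex.
Removing m increases the component count from 2 to 3, so m is a cut vertex.
By contrast removing o leaves 2 components; it is not a cut vertex. No other vertex is a cut vertex either.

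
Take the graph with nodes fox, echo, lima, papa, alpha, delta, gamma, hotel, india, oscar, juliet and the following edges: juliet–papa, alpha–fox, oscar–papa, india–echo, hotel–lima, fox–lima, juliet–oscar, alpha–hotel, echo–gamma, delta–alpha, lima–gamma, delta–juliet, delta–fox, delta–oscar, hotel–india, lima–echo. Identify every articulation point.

delta

Removing delta increases the component count from 1 to 2, so delta is a cut vertex.
By contrast removing lima leaves 1 component; it is not a cut vertex. No other vertex is a cut vertex either.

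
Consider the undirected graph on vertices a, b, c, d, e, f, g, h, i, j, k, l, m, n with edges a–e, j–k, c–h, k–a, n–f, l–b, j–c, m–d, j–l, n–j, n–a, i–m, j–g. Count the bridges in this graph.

The edges on the cycle n-j-k-a-n are not bridges since each lies on that cycle.
But removing a–e disconnects a from e; removing b–l disconnects b from l; removing j–c disconnects j from c; removing i–m disconnects i from m — these are bridges.
In total 9 edges are bridges.

9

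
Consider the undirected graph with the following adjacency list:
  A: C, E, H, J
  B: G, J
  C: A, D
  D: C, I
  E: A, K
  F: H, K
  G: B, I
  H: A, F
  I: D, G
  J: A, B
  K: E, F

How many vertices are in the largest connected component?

Starting from A we can reach A, B, C, D, E, F, G, H, I, J, K. That is one component of size 11.
The largest has 11 vertices.

11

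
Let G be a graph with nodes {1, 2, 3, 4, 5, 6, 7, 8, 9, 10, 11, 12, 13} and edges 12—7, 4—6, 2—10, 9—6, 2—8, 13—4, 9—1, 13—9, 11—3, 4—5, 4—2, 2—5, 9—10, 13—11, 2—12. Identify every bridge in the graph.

The edges on the cycle 13-4-2-10-9-13 are not bridges since each lies on that cycle.
But removing 8—2 disconnects 8 from 2; removing 12—7 disconnects 12 from 7; removing 12—2 disconnects 12 from 2; removing 11—3 disconnects 11 from 3 — these are bridges.
In total 6 edges are bridges.

1-9, 11-13, 11-3, 12-2, 12-7, 2-8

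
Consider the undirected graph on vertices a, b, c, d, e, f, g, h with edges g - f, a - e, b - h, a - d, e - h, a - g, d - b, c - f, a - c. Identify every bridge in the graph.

none

The edges on the cycle a-g-f-c-a are not bridges since each lies on that cycle.
Every edge lies on some cycle, so there are no bridges.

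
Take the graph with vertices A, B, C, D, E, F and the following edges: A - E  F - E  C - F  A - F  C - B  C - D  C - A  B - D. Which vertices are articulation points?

C

Removing C increases the component count from 1 to 2, so C is a cut vertex.
By contrast removing E leaves 1 component; it is not a cut vertex. No other vertex is a cut vertex either.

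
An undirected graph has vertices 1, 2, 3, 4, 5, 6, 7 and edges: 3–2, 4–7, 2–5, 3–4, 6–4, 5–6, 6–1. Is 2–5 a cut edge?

No

After removing 2–5, the path 2-3-4-6-5 still connects them, so the edge is not a bridge.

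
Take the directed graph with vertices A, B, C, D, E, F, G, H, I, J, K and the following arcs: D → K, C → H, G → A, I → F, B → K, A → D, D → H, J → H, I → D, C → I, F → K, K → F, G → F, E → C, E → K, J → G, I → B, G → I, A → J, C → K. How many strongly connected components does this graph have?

8

{A, G, J} are all mutually reachable — one SCC of size 3.
{F, K} are all mutually reachable — one SCC of size 2.
{H} is an SCC by itself.
{I} is an SCC by itself.
{C} is an SCC by itself.
(and 3 more singleton SCCs)
That gives 8 strongly connected components.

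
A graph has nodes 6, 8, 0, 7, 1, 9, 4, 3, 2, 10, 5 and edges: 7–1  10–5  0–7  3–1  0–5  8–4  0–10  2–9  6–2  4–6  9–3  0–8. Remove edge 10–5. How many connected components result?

10 and 5 are still connected via 10-0-5, so the component count stays at 1.

1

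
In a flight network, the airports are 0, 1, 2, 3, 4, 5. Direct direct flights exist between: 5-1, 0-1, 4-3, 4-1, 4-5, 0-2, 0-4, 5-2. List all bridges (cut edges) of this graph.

3-4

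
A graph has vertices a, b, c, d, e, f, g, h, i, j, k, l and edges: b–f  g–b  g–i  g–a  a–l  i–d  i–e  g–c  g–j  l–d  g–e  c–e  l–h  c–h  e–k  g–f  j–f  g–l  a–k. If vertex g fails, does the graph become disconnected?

Deleting g raises the number of components from 1 to 2, so g is a cut vertex.

Yes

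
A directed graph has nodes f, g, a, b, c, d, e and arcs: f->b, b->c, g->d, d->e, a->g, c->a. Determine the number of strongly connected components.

{f} is an SCC by itself.
{e} is an SCC by itself.
{g} is an SCC by itself.
{a} is an SCC by itself.
{c} is an SCC by itself.
(and 2 more singleton SCCs)
That gives 7 strongly connected components.

7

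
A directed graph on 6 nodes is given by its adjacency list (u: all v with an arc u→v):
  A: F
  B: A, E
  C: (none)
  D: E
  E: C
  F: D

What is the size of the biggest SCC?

1

{F} is an SCC by itself.
{D} is an SCC by itself.
{C} is an SCC by itself.
{B} is an SCC by itself.
{E} is an SCC by itself.
(and 1 more singleton SCC)
The largest has 1 vertex.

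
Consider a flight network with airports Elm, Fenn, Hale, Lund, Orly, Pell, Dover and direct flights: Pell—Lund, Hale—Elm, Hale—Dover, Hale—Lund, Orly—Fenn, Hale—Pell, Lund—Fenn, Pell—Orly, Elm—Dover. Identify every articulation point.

Hale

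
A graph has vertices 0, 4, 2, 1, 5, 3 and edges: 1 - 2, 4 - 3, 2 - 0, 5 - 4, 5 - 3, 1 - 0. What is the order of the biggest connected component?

Starting from 0 we can reach 0, 1, 2. That is one component of size 3.
Starting from 3 we can reach 3, 4, 5. That is one component of size 3.
The largest has 3 vertices.

3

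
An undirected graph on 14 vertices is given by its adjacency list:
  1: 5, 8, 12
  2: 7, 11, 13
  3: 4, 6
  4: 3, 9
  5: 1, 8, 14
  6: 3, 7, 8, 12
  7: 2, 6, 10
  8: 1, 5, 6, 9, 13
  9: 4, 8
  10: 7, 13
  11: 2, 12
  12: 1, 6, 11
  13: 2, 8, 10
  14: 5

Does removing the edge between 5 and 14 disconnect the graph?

Yes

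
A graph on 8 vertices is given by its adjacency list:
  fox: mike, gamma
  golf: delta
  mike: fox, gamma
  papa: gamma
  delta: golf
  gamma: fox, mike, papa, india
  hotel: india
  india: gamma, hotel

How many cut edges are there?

4

The edges on the cycle gamma-mike-fox-gamma are not bridges since each lies on that cycle.
But removing india-hotel disconnects india from hotel; removing golf-delta disconnects golf from delta; removing gamma-india disconnects gamma from india; removing gamma-papa disconnects gamma from papa — these are bridges.
That makes 4 bridges.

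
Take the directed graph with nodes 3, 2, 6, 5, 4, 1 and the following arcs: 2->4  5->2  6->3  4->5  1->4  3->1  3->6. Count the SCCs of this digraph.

3

{2, 4, 5} are all mutually reachable — one SCC of size 3.
{3, 6} are all mutually reachable — one SCC of size 2.
{1} is an SCC by itself.
That gives 3 strongly connected components.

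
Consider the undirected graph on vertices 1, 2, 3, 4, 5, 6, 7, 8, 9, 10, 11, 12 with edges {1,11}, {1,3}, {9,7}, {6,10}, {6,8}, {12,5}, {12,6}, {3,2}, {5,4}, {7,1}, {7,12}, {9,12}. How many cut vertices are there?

6

Removing 1 increases the component count from 1 to 3, so 1 is a cut vertex.
Removing 3 increases the component count from 1 to 2, so 3 is a cut vertex.
Removing 5 increases the component count from 1 to 2, so 5 is a cut vertex.
Likewise 6, 7, 12 are cut vertices.
By contrast removing 8 leaves 1 component; it is not a cut vertex. No other vertex is a cut vertex either.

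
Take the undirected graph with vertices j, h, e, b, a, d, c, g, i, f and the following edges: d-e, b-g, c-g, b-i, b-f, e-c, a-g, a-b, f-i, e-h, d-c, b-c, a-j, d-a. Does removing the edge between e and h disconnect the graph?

Removing e-h leaves no path between e and h: the component count goes from 1 to 2. So it is a bridge.

Yes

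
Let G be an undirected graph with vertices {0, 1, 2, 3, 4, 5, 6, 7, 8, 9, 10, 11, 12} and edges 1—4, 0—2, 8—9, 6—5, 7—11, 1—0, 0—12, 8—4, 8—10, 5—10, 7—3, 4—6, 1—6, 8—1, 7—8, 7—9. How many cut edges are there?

5

The edges on the cycle 1-4-6-1 are not bridges since each lies on that cycle.
But removing 7—11 disconnects 7 from 11; removing 0—2 disconnects 0 from 2; removing 1—0 disconnects 1 from 0; removing 7—3 disconnects 7 from 3 — these are bridges.
In total 5 edges are bridges.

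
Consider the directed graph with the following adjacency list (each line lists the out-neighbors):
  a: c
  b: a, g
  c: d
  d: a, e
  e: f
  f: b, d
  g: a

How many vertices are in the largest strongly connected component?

7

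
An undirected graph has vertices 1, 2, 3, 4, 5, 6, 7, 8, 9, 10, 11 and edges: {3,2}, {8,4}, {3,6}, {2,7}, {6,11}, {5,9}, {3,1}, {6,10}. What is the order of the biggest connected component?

7

Starting from 4 we can reach 4, 8. That is one component of size 2.
Starting from 5 we can reach 5, 9. That is one component of size 2.
Starting from 1 we can reach 1, 2, 3, 6, 7, 10, 11. That is one component of size 7.
The largest has 7 vertices.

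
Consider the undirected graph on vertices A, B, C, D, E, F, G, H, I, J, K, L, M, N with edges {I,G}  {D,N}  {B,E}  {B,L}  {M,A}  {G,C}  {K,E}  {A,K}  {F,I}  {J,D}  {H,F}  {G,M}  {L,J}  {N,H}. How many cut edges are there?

1

The edges on the cycle B-L-J-D-N-H-F-I-G-M-A-K-E-B are not bridges since each lies on that cycle.
But removing G—C disconnects G from C — this is a bridge.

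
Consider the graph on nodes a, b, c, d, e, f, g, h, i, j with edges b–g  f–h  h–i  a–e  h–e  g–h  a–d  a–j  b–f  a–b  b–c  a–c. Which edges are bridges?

The edges on the cycle a-b-g-h-e-a are not bridges since each lies on that cycle.
But removing a–d disconnects a from d; removing a–j disconnects a from j; removing i–h disconnects i from h — these are bridges.

a-d, a-j, h-i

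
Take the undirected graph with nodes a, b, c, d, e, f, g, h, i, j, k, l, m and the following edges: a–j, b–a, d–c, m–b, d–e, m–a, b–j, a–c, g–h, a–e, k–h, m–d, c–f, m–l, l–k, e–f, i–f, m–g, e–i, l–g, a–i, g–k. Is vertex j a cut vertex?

No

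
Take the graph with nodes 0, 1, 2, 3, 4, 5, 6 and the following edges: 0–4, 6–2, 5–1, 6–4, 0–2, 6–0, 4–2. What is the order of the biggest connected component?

4

3 is isolated — a component by itself.
Starting from 1 we can reach 1, 5. That is one component of size 2.
Starting from 0 we can reach 0, 2, 4, 6. That is one component of size 4.
The largest has 4 vertices.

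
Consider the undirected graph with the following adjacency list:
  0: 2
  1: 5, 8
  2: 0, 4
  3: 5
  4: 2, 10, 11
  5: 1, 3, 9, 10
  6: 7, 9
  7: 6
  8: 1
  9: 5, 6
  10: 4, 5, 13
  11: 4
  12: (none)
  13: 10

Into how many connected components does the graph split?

12 is isolated — a component by itself.
Starting from 0 we can reach 0, 1, 2, 3, 4, 5, 6, 7, 8, 9, 10, 11, 13. That is one component of size 13.
Total: 2 components.

2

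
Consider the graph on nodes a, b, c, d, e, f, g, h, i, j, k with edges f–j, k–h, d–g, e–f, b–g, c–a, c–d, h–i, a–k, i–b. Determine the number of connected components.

Starting from e we can reach e, f, j. That is one component of size 3.
Starting from a we can reach a, b, c, d, g, h, i, k. That is one component of size 8.
Total: 2 components.

2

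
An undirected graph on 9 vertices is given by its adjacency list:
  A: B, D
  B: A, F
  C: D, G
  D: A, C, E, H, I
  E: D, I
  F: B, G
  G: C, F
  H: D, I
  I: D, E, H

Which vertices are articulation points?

D

Removing D increases the component count from 1 to 2, so D is a cut vertex.
By contrast removing A leaves 1 component; it is not a cut vertex. No other vertex is a cut vertex either.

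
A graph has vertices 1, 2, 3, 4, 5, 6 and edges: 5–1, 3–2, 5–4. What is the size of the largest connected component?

6 is isolated — a component by itself.
Starting from 2 we can reach 2, 3. That is one component of size 2.
Starting from 1 we can reach 1, 4, 5. That is one component of size 3.
The largest has 3 vertices.

3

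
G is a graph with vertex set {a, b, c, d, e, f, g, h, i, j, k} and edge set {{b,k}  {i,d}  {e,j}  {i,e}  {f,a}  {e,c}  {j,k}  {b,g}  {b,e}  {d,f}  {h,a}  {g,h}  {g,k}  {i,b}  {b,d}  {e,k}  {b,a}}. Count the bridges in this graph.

The edges on the cycle b-e-j-k-g-b are not bridges since each lies on that cycle.
But removing c - e disconnects c from e — this is a bridge.

1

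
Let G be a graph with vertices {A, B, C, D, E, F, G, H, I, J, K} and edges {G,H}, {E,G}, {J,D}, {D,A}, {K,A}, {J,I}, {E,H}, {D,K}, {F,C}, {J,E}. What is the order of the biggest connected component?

B is isolated — a component by itself.
Starting from C we can reach C, F. That is one component of size 2.
Starting from A we can reach A, D, E, G, H, I, J, K. That is one component of size 8.
The largest has 8 vertices.

8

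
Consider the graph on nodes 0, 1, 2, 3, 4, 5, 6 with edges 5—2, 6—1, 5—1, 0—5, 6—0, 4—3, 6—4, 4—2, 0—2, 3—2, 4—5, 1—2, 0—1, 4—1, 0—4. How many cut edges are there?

The edges on the cycle 0-4-1-2-5-0 are not bridges since each lies on that cycle.
Every edge lies on some cycle, so there are no bridges.

0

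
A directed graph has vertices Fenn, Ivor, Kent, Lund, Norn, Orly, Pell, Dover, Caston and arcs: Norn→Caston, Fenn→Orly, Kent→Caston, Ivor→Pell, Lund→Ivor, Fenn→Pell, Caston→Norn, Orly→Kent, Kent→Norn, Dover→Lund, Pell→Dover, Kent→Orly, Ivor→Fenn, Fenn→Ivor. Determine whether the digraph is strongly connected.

No

There is no directed path from Caston to Lund, so the graph is not strongly connected.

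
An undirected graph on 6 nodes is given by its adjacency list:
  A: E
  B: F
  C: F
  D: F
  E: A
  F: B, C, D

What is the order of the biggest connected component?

Starting from A we can reach A, E. That is one component of size 2.
Starting from B we can reach B, C, D, F. That is one component of size 4.
The largest has 4 vertices.

4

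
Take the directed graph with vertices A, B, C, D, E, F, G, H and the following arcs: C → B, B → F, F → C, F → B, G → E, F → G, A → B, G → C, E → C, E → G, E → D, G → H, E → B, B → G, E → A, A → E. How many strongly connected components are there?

3

{A, B, C, E, F, G} are all mutually reachable — one SCC of size 6.
{D} is an SCC by itself.
{H} is an SCC by itself.
That gives 3 strongly connected components.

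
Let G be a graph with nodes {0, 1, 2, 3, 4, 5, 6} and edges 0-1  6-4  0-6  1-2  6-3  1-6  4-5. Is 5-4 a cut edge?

Yes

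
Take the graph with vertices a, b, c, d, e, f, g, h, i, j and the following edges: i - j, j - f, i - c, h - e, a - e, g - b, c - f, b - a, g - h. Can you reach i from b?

The component containing b is {a, b, e, g, h}, and i is not in it.

No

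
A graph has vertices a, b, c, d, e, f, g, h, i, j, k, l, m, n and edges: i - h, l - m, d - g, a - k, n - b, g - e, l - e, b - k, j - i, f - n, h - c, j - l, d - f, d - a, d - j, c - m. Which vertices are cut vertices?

Removing d increases the component count from 1 to 2, so d is a cut vertex.
By contrast removing j leaves 1 component; it is not a cut vertex. No other vertex is a cut vertex either.

d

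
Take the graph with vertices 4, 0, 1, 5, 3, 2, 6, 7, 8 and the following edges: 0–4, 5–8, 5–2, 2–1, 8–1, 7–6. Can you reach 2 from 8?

From 8 we can reach 1, 2, 5, 8, which includes 2.

Yes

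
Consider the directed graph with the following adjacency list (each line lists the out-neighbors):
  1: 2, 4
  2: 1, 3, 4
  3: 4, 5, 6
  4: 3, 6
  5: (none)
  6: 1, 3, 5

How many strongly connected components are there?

2

{1, 2, 3, 4, 6} are all mutually reachable — one SCC of size 5.
{5} is an SCC by itself.
That gives 2 strongly connected components.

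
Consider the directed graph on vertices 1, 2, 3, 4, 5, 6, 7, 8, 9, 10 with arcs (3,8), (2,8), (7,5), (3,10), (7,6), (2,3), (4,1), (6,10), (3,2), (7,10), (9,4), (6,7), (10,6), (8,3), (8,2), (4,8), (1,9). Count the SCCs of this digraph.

4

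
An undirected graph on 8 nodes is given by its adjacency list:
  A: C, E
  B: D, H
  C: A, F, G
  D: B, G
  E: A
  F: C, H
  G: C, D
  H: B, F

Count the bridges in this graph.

The edges on the cycle F-H-B-D-G-C-F are not bridges since each lies on that cycle.
But removing A-E disconnects A from E; removing C-A disconnects C from A — these are bridges.
That makes 2 bridges.

2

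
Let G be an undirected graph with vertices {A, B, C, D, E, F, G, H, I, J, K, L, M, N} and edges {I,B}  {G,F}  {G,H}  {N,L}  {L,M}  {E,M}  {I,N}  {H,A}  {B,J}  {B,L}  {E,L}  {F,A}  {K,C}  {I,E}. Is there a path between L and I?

From L we can reach B, E, I, J, L, M, N, which includes I.

Yes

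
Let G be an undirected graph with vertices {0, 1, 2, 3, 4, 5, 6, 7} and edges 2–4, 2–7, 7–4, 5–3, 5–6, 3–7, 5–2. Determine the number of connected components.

3

0 is isolated — a component by itself.
1 is isolated — a component by itself.
Starting from 2 we can reach 2, 3, 4, 5, 6, 7. That is one component of size 6.
Total: 3 components.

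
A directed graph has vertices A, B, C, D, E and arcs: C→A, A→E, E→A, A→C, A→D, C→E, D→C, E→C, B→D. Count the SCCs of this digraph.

2

{A, C, D, E} are all mutually reachable — one SCC of size 4.
{B} is an SCC by itself.
That gives 2 strongly connected components.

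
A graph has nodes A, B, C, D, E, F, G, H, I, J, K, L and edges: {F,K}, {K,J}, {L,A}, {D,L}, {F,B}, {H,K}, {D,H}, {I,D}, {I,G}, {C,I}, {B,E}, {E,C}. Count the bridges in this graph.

4

The edges on the cycle F-B-E-C-I-D-H-K-F are not bridges since each lies on that cycle.
But removing G—I disconnects G from I; removing L—A disconnects L from A; removing L—D disconnects L from D; removing J—K disconnects J from K — these are bridges.
That makes 4 bridges.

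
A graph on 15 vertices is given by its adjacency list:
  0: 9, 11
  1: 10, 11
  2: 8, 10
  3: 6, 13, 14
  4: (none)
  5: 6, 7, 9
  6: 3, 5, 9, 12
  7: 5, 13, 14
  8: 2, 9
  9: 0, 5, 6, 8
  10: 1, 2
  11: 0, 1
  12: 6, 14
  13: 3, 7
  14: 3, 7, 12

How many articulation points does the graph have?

1

Removing 9 increases the component count from 2 to 3, so 9 is a cut vertex.
By contrast removing 7 leaves 2 components; it is not a cut vertex. No other vertex is a cut vertex either.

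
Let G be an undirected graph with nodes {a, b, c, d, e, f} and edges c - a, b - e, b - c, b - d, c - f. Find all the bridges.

a-c, b-c, b-d, b-e, c-f

removing d - b disconnects d from b; removing a - c disconnects a from c; removing b - e disconnects b from e; removing f - c disconnects f from c — these are bridges.
In total 5 edges are bridges.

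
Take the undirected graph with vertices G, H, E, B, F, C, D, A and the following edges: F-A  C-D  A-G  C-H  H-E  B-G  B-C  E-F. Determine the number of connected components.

1

Starting from A we can reach A, B, C, D, E, F, G, H. That is one component of size 8.
Total: 1 component.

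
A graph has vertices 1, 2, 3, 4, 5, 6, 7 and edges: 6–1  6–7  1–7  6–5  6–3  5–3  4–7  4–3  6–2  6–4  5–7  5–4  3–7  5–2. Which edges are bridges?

The edges on the cycle 6-5-4-6 are not bridges since each lies on that cycle.
Every edge lies on some cycle, so there are no bridges.

none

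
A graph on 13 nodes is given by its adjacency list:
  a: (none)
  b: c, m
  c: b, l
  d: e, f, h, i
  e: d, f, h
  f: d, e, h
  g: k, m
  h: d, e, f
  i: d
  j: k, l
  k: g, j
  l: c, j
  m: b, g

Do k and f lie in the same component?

The component containing k is {b, c, g, j, k, l, m}, and f is not in it.

No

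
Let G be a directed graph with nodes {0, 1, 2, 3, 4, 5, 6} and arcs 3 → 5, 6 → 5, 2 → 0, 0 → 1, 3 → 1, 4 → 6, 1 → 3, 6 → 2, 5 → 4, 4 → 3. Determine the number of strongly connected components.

1

{0, 1, 2, 3, 4, 5, 6} are all mutually reachable — one SCC of size 7.
That gives 1 strongly connected component.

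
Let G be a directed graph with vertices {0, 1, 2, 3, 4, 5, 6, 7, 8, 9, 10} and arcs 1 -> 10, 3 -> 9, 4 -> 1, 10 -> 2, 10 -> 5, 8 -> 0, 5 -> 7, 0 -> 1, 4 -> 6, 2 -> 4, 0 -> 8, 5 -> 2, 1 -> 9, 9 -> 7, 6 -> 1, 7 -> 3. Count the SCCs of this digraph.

3

{1, 2, 4, 5, 6, 10} are all mutually reachable — one SCC of size 6.
{3, 7, 9} are all mutually reachable — one SCC of size 3.
{0, 8} are all mutually reachable — one SCC of size 2.
That gives 3 strongly connected components.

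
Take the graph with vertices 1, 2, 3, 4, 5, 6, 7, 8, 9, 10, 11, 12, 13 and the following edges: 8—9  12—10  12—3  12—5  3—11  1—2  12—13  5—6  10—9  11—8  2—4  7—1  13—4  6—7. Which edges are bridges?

none

The edges on the cycle 12-5-6-7-1-2-4-13-12 are not bridges since each lies on that cycle.
Every edge lies on some cycle, so there are no bridges.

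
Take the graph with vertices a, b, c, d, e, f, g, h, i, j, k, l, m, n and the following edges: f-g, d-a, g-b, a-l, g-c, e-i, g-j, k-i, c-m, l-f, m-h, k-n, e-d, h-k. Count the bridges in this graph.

The edges on the cycle e-d-a-l-f-g-c-m-h-k-i-e are not bridges since each lies on that cycle.
But removing j-g disconnects j from g; removing k-n disconnects k from n; removing b-g disconnects b from g — these are bridges.
That makes 3 bridges.

3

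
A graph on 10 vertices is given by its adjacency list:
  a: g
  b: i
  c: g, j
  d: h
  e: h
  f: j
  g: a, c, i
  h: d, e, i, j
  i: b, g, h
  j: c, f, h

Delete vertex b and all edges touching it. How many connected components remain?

1

With b gone, the remaining components are: {a, c, d, e, f, g, h, i, j}.
That is 1 component.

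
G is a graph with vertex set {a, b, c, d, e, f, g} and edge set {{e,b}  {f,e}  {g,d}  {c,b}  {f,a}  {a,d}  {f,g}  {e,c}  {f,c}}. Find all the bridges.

none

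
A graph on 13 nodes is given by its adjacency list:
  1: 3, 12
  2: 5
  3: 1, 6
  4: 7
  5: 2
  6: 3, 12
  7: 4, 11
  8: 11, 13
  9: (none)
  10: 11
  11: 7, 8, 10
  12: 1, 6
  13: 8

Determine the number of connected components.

4

9 is isolated — a component by itself.
Starting from 2 we can reach 2, 5. That is one component of size 2.
Starting from 1 we can reach 1, 3, 6, 12. That is one component of size 4.
Starting from 4 we can reach 4, 7, 8, 10, 11, 13. That is one component of size 6.
Total: 4 components.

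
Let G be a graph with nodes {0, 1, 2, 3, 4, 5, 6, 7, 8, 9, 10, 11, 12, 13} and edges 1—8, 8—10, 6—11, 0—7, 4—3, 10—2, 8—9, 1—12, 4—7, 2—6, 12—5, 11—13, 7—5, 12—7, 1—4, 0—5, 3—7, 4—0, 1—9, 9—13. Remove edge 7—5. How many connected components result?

1

7 and 5 are still connected via 7-12-5, so the component count stays at 1.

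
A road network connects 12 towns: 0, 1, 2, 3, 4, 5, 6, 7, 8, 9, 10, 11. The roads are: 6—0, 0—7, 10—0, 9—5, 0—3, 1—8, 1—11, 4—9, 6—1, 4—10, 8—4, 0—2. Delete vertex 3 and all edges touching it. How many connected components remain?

With 3 gone, the remaining components are: {0, 1, 2, 4, 5, 6, 7, 8, 9, 10, 11}.
That is 1 component.

1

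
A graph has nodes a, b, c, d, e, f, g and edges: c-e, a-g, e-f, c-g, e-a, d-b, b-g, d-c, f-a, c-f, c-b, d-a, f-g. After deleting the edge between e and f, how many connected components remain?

1

e and f are still connected via e-c-f, so the component count stays at 1.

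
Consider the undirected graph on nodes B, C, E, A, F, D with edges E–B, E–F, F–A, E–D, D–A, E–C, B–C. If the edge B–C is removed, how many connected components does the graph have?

B and C are still connected via B-E-C, so the component count stays at 1.

1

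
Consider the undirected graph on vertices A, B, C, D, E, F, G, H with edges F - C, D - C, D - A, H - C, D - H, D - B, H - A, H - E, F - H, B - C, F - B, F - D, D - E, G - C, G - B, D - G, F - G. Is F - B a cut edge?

No

After removing F - B, the path F-D-B still connects them, so the edge is not a bridge.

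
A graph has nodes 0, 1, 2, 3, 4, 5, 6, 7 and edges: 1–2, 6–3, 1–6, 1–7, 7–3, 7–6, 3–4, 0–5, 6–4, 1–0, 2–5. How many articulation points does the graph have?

1

Removing 1 increases the component count from 1 to 2, so 1 is a cut vertex.
By contrast removing 2 leaves 1 component; it is not a cut vertex. No other vertex is a cut vertex either.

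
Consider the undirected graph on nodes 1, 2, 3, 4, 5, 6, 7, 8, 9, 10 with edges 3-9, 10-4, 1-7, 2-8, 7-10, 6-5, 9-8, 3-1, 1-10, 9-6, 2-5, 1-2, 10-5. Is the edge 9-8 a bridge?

After removing 9-8, the path 9-3-1-2-8 still connects them, so the edge is not a bridge.

No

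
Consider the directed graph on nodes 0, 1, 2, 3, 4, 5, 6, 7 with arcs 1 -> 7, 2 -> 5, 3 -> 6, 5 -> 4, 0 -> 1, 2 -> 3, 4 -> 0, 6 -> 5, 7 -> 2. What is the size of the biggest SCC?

8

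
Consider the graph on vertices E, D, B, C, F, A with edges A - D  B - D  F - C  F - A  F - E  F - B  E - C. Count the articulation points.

1

Removing F increases the component count from 1 to 2, so F is a cut vertex.
By contrast removing C leaves 1 component; it is not a cut vertex. No other vertex is a cut vertex either.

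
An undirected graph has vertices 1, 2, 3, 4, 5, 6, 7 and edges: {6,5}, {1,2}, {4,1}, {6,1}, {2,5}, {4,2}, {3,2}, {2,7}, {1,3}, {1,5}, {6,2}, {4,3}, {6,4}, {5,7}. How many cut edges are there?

0

The edges on the cycle 4-1-3-2-4 are not bridges since each lies on that cycle.
Every edge lies on some cycle, so there are no bridges.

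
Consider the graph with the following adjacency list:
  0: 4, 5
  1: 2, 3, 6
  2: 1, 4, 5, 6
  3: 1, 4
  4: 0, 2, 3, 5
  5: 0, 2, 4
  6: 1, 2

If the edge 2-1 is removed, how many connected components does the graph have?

2 and 1 are still connected via 2-6-1, so the component count stays at 1.

1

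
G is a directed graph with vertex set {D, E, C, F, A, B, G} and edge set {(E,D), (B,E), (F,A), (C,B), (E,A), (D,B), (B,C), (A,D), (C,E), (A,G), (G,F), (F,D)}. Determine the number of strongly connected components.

1

{A, B, C, D, E, F, G} are all mutually reachable — one SCC of size 7.
That gives 1 strongly connected component.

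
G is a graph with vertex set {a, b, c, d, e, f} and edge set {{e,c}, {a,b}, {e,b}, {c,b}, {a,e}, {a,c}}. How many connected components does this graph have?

d is isolated — a component by itself.
f is isolated — a component by itself.
Starting from a we can reach a, b, c, e. That is one component of size 4.
Total: 3 components.

3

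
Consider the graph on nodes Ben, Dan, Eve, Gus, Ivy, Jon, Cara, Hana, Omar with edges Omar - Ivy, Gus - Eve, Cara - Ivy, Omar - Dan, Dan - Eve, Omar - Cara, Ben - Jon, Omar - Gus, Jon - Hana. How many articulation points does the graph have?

Removing Jon increases the component count from 2 to 3, so Jon is a cut vertex.
Removing Omar increases the component count from 2 to 3, so Omar is a cut vertex.
By contrast removing Ivy leaves 2 components; it is not a cut vertex. No other vertex is a cut vertex either.

2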